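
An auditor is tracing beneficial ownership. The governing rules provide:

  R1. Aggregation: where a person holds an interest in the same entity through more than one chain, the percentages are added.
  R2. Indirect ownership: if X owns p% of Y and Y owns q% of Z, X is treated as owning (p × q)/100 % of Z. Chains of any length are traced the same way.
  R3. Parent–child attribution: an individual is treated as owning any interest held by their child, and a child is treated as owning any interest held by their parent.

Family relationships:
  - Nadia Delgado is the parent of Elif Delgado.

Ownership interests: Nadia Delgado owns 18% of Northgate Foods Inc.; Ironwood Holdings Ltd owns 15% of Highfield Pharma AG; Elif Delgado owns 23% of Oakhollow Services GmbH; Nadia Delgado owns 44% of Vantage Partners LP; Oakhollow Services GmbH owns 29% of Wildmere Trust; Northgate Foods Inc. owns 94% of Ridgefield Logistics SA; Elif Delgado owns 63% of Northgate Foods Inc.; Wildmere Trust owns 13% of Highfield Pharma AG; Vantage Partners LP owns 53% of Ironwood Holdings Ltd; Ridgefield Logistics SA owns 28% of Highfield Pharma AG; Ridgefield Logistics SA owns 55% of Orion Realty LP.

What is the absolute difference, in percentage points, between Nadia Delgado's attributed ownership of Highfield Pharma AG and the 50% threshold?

24.3157

By parent–child attribution (R3), Nadia Delgado is treated as also owning Elif Delgado's interest in Northgate Foods Inc, giving 18% + 63% = 81%.
By parent–child attribution (R3), Nadia Delgado is treated as owning Elif Delgado's 23% interest in Oakhollow Services GmbH.
Chain via Vantage Partners LP → Ironwood Holdings Ltd (R2): 44% × 53% × 15% = 3.498% of Highfield Pharma AG.
Chain via Northgate Foods Inc. → Ridgefield Logistics SA (R2): 81% × 94% × 28% = 21.3192% of Highfield Pharma AG.
Chain via Oakhollow Services GmbH → Wildmere Trust (R2): 23% × 29% × 13% = 0.8671% of Highfield Pharma AG.
Aggregating (R1): 3.498% + 21.3192% + 0.8671% = 25.6843%.
25.6843% falls short of the 50% threshold by 24.3157 percentage points.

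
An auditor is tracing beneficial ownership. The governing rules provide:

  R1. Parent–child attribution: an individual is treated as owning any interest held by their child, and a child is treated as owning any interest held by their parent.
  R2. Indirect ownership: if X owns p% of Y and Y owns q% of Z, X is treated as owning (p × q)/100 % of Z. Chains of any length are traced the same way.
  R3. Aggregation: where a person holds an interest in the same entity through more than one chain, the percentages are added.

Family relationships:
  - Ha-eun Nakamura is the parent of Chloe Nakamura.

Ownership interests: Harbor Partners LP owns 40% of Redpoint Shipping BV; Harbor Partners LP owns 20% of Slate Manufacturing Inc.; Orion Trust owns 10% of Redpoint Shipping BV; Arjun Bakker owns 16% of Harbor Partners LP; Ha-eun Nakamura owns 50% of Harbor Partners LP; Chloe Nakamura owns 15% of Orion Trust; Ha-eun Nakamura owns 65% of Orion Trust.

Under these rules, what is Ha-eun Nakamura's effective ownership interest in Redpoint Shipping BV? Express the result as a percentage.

By parent–child attribution (R1), Ha-eun Nakamura is treated as also owning Chloe Nakamura's interest in Orion Trust, giving 65% + 15% = 80%.
Chain via Harbor Partners LP (R2): 50% × 40% = 20% of Redpoint Shipping BV.
Chain via Orion Trust (R2): 80% × 10% = 8% of Redpoint Shipping BV.
Aggregating (R3): 20% + 8% = 28%.

28%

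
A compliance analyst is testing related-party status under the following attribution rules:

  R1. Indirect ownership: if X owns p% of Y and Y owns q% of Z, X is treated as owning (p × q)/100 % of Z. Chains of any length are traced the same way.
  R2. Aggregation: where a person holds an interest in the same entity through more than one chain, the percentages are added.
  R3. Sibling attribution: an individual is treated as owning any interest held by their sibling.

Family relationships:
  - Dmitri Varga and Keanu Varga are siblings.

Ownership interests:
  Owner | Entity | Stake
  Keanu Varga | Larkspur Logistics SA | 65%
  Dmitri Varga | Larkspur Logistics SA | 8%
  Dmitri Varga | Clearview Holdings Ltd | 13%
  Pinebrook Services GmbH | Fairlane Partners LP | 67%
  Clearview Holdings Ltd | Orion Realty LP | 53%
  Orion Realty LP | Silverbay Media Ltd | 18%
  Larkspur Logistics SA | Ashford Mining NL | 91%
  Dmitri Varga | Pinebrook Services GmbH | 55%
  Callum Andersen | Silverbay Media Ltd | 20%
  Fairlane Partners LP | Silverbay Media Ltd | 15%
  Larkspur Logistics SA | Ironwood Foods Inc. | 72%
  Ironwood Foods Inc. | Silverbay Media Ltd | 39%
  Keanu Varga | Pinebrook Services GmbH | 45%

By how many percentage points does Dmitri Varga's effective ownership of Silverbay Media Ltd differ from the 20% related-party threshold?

11.7886

By sibling attribution (R3), Dmitri Varga is treated as also owning Keanu Varga's interest in Larkspur Logistics SA, giving 8% + 65% = 73%.
By sibling attribution (R3), Dmitri Varga is treated as also owning Keanu Varga's interest in Pinebrook Services GmbH, giving 55% + 45% = 100%.
Chain via Clearview Holdings Ltd → Orion Realty LP (R1): 13% × 53% × 18% = 1.2402% of Silverbay Media Ltd.
Chain via Larkspur Logistics SA → Ironwood Foods Inc. (R1): 73% × 72% × 39% = 20.4984% of Silverbay Media Ltd.
Chain via Pinebrook Services GmbH → Fairlane Partners LP (R1): 100% × 67% × 15% = 10.05% of Silverbay Media Ltd.
Aggregating (R2): 1.2402% + 20.4984% + 10.05% = 31.7886%.
31.7886% exceeds the 20% threshold by 11.7886 percentage points.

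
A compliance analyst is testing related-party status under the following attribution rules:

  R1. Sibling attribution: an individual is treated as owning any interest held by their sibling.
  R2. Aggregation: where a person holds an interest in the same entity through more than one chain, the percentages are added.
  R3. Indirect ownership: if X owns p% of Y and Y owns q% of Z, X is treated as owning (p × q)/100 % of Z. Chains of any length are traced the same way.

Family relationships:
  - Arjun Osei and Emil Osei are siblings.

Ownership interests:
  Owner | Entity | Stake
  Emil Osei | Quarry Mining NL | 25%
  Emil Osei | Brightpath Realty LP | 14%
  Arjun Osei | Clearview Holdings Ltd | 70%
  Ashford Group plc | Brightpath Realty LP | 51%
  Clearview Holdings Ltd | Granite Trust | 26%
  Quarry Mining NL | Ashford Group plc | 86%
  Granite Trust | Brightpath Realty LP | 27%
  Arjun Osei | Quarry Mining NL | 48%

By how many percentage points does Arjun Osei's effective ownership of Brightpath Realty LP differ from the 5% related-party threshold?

By sibling attribution (R1), Arjun Osei is treated as also owning Emil Osei's interest in Quarry Mining NL, giving 48% + 25% = 73%.
By sibling attribution (R1), Arjun Osei is treated as owning Emil Osei's 14% interest in Brightpath Realty LP.
Chain via Quarry Mining NL → Ashford Group plc (R3): 73% × 86% × 51% = 32.0178% of Brightpath Realty LP.
Chain via Clearview Holdings Ltd → Granite Trust (R3): 70% × 26% × 27% = 4.914% of Brightpath Realty LP.
Direct interest in Brightpath Realty LP: 14%.
Aggregating (R2): 32.0178% + 4.914% + 14% = 50.9318%.
50.9318% exceeds the 5% threshold by 45.9318 percentage points.

45.9318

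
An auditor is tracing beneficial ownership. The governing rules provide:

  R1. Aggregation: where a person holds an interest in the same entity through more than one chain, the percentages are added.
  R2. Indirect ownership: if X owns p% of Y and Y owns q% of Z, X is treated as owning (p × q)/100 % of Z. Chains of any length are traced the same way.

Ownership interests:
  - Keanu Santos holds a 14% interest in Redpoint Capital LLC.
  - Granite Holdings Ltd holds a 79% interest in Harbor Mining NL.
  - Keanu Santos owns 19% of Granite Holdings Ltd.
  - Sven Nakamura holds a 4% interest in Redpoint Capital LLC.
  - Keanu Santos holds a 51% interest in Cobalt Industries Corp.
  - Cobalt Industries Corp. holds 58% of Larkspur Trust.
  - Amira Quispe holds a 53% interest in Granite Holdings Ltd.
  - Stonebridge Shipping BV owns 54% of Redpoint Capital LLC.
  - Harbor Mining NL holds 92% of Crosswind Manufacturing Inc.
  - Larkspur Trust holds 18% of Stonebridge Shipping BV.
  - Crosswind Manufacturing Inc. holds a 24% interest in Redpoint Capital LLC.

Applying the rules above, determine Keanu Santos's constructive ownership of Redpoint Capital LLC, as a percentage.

Chain via Granite Holdings Ltd → Harbor Mining NL → Crosswind Manufacturing Inc. (R2): 19% × 79% × 92% × 24% = 3.314208% of Redpoint Capital LLC.
Chain via Cobalt Industries Corp. → Larkspur Trust → Stonebridge Shipping BV (R2): 51% × 58% × 18% × 54% = 2.875176% of Redpoint Capital LLC.
Direct interest in Redpoint Capital LLC: 14%.
Aggregating (R1): 3.314208% + 2.875176% + 14% = 20.189384%.

20.189384%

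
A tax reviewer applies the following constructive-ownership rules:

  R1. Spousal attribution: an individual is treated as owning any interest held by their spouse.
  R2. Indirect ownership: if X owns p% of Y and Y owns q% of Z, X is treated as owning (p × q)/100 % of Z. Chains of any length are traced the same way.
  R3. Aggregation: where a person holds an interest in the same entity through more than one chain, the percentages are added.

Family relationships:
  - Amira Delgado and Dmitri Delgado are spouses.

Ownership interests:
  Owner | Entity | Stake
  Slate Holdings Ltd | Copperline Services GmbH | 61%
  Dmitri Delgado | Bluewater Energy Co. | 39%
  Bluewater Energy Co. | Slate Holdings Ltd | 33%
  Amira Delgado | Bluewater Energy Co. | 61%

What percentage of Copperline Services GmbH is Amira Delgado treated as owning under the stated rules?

20.13%

By spousal attribution (R1), Amira Delgado is treated as also owning Dmitri Delgado's interest in Bluewater Energy Co, giving 61% + 39% = 100%.
Chain via Bluewater Energy Co. → Slate Holdings Ltd (R2): 100% × 33% × 61% = 20.13% of Copperline Services GmbH.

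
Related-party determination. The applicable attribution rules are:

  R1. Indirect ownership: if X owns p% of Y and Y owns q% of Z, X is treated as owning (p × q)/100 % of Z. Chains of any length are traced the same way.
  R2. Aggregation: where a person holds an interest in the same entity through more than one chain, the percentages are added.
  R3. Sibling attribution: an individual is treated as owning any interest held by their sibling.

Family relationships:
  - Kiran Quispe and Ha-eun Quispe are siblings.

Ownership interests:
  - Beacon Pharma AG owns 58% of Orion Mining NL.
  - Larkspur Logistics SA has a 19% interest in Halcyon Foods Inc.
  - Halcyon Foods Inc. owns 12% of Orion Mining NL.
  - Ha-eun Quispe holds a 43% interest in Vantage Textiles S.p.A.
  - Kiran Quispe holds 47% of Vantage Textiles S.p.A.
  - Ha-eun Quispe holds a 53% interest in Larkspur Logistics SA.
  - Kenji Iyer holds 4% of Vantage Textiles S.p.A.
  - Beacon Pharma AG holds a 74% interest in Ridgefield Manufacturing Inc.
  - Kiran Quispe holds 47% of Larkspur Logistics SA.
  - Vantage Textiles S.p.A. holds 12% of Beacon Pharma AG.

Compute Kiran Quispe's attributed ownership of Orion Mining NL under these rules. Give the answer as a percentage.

8.544%

By sibling attribution (R3), Kiran Quispe is treated as also owning Ha-eun Quispe's interest in Larkspur Logistics SA, giving 47% + 53% = 100%.
By sibling attribution (R3), Kiran Quispe is treated as also owning Ha-eun Quispe's interest in Vantage Textiles S.p.A, giving 47% + 43% = 90%.
Chain via Larkspur Logistics SA → Halcyon Foods Inc. (R1): 100% × 19% × 12% = 2.28% of Orion Mining NL.
Chain via Vantage Textiles S.p.A. → Beacon Pharma AG (R1): 90% × 12% × 58% = 6.264% of Orion Mining NL.
Aggregating (R2): 2.28% + 6.264% = 8.544%.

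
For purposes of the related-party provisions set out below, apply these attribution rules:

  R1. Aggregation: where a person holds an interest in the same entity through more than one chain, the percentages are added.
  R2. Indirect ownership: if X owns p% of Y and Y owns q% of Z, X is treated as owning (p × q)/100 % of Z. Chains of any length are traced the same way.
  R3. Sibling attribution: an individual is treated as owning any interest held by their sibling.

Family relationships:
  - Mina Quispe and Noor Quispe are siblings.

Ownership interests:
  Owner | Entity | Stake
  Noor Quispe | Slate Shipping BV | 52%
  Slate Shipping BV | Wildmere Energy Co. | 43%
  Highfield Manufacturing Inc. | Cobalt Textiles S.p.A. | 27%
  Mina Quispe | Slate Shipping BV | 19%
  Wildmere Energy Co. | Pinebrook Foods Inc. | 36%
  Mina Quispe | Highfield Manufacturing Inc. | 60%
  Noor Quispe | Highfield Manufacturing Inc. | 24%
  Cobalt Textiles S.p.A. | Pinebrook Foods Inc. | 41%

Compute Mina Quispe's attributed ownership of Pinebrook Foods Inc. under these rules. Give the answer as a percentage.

20.2896%

By sibling attribution (R3), Mina Quispe is treated as also owning Noor Quispe's interest in Highfield Manufacturing Inc, giving 60% + 24% = 84%.
By sibling attribution (R3), Mina Quispe is treated as also owning Noor Quispe's interest in Slate Shipping BV, giving 19% + 52% = 71%.
Chain via Highfield Manufacturing Inc. → Cobalt Textiles S.p.A. (R2): 84% × 27% × 41% = 9.2988% of Pinebrook Foods Inc.
Chain via Slate Shipping BV → Wildmere Energy Co. (R2): 71% × 43% × 36% = 10.9908% of Pinebrook Foods Inc.
Aggregating (R1): 9.2988% + 10.9908% = 20.2896%.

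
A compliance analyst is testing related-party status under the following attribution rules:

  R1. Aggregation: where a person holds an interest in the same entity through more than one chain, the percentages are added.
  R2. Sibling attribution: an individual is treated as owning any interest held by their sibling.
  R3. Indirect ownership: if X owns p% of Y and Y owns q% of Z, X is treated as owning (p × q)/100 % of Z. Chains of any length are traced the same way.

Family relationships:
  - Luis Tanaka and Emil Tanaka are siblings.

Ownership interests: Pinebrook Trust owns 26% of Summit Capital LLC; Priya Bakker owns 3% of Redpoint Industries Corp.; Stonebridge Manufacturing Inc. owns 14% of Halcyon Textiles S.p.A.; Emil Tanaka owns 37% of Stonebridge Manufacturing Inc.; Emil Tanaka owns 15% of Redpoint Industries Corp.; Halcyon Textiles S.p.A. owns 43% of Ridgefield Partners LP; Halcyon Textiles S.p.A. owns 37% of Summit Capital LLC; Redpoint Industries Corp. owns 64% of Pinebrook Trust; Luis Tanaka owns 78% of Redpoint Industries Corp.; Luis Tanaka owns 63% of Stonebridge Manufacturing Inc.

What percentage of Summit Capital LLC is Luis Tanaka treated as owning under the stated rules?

By sibling attribution (R2), Luis Tanaka is treated as also owning Emil Tanaka's interest in Redpoint Industries Corp, giving 78% + 15% = 93%.
By sibling attribution (R2), Luis Tanaka is treated as also owning Emil Tanaka's interest in Stonebridge Manufacturing Inc, giving 63% + 37% = 100%.
Chain via Redpoint Industries Corp. → Pinebrook Trust (R3): 93% × 64% × 26% = 15.4752% of Summit Capital LLC.
Chain via Stonebridge Manufacturing Inc. → Halcyon Textiles S.p.A. (R3): 100% × 14% × 37% = 5.18% of Summit Capital LLC.
Aggregating (R1): 15.4752% + 5.18% = 20.6552%.

20.6552%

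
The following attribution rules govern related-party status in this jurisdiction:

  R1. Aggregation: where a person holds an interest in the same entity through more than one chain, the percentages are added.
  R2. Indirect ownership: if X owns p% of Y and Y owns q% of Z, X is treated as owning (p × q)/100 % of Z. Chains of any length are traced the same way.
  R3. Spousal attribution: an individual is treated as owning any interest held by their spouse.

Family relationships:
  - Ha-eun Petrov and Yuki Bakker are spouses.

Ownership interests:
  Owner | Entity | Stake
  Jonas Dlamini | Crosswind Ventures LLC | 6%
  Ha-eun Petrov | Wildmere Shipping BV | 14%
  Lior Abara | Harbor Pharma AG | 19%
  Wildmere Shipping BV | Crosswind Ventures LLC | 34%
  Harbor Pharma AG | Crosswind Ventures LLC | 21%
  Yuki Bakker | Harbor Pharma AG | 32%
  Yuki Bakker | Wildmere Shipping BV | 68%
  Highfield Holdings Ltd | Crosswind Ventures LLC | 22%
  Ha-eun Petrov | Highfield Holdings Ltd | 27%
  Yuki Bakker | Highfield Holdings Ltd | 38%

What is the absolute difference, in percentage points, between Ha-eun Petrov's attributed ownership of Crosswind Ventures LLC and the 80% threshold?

By spousal attribution (R3), Ha-eun Petrov is treated as also owning Yuki Bakker's interest in Wildmere Shipping BV, giving 14% + 68% = 82%.
By spousal attribution (R3), Ha-eun Petrov is treated as also owning Yuki Bakker's interest in Highfield Holdings Ltd, giving 27% + 38% = 65%.
By spousal attribution (R3), Ha-eun Petrov is treated as owning Yuki Bakker's 32% interest in Harbor Pharma AG.
Chain via Wildmere Shipping BV (R2): 82% × 34% = 27.88% of Crosswind Ventures LLC.
Chain via Highfield Holdings Ltd (R2): 65% × 22% = 14.3% of Crosswind Ventures LLC.
Chain via Harbor Pharma AG (R2): 32% × 21% = 6.72% of Crosswind Ventures LLC.
Aggregating (R1): 27.88% + 14.3% + 6.72% = 48.9%.
48.9% falls short of the 80% threshold by 31.1 percentage points.

31.1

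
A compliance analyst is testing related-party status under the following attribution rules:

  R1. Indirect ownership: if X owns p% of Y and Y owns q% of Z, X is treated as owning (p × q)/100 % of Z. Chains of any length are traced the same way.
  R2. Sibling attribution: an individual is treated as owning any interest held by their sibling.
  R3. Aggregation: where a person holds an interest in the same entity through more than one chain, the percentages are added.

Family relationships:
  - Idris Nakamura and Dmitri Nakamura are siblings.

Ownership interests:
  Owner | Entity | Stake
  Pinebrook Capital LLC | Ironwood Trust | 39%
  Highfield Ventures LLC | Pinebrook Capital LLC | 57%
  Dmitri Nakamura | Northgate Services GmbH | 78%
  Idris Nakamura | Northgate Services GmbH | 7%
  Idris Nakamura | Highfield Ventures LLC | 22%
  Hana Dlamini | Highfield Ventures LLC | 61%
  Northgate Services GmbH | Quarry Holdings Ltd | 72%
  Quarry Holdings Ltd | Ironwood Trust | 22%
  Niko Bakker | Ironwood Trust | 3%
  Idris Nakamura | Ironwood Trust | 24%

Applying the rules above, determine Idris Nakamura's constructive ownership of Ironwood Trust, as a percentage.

42.3546%

By sibling attribution (R2), Idris Nakamura is treated as also owning Dmitri Nakamura's interest in Northgate Services GmbH, giving 7% + 78% = 85%.
Chain via Highfield Ventures LLC → Pinebrook Capital LLC (R1): 22% × 57% × 39% = 4.8906% of Ironwood Trust.
Chain via Northgate Services GmbH → Quarry Holdings Ltd (R1): 85% × 72% × 22% = 13.464% of Ironwood Trust.
Direct interest in Ironwood Trust: 24%.
Aggregating (R3): 4.8906% + 13.464% + 24% = 42.3546%.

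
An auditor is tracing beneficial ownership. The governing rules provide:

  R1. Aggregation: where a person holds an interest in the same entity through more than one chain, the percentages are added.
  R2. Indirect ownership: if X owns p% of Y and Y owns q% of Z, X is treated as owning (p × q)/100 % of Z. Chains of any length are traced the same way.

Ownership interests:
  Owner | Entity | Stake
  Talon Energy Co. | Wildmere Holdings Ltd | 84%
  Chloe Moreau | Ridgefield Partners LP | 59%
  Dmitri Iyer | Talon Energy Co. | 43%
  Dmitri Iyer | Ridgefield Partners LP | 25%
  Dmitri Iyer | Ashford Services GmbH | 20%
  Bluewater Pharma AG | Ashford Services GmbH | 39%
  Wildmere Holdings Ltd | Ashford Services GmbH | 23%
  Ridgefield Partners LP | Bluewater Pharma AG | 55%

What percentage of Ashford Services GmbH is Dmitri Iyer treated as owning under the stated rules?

Chain via Ridgefield Partners LP → Bluewater Pharma AG (R2): 25% × 55% × 39% = 5.3625% of Ashford Services GmbH.
Chain via Talon Energy Co. → Wildmere Holdings Ltd (R2): 43% × 84% × 23% = 8.3076% of Ashford Services GmbH.
Direct interest in Ashford Services GmbH: 20%.
Aggregating (R1): 5.3625% + 8.3076% + 20% = 33.6701%.

33.6701%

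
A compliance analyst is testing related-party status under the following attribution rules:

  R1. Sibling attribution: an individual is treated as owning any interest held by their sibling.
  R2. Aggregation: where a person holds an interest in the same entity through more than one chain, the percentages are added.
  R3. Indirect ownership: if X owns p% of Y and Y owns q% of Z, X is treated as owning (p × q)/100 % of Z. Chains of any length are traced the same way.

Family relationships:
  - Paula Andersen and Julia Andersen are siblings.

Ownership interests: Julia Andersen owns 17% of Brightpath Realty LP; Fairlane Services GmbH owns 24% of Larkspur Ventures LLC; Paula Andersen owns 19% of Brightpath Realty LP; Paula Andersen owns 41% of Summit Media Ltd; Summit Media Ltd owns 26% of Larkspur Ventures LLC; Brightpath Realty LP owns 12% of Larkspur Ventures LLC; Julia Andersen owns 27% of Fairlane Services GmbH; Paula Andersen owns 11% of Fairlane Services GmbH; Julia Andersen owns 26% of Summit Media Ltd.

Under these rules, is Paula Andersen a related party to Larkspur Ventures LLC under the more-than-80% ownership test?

By sibling attribution (R1), Paula Andersen is treated as also owning Julia Andersen's interest in Fairlane Services GmbH, giving 11% + 27% = 38%.
By sibling attribution (R1), Paula Andersen is treated as also owning Julia Andersen's interest in Summit Media Ltd, giving 41% + 26% = 67%.
By sibling attribution (R1), Paula Andersen is treated as also owning Julia Andersen's interest in Brightpath Realty LP, giving 19% + 17% = 36%.
Chain via Fairlane Services GmbH (R3): 38% × 24% = 9.12% of Larkspur Ventures LLC.
Chain via Summit Media Ltd (R3): 67% × 26% = 17.42% of Larkspur Ventures LLC.
Chain via Brightpath Realty LP (R3): 36% × 12% = 4.32% of Larkspur Ventures LLC.
Aggregating (R2): 9.12% + 17.42% + 4.32% = 30.86%.
30.86% does not exceed the 80% threshold, so Paula is not a related party to Larkspur Ventures LLC.

No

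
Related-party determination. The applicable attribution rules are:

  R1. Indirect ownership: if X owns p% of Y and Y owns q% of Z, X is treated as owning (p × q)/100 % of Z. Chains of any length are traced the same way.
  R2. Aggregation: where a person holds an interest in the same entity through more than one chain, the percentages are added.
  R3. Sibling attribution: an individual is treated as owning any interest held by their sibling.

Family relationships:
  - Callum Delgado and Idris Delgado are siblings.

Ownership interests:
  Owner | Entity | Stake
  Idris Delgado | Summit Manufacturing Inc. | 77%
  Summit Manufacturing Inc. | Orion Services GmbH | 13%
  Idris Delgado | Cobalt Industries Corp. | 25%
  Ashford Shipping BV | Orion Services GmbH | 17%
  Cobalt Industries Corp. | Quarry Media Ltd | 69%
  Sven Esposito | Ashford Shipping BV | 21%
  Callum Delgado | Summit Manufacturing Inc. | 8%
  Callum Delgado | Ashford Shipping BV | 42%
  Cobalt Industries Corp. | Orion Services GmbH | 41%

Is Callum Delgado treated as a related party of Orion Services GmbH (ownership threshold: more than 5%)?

By sibling attribution (R3), Callum Delgado is treated as also owning Idris Delgado's interest in Summit Manufacturing Inc, giving 8% + 77% = 85%.
By sibling attribution (R3), Callum Delgado is treated as owning Idris Delgado's 25% interest in Cobalt Industries Corp.
Chain via Summit Manufacturing Inc. (R1): 85% × 13% = 11.05% of Orion Services GmbH.
Chain via Ashford Shipping BV (R1): 42% × 17% = 7.14% of Orion Services GmbH.
Chain via Cobalt Industries Corp. (R1): 25% × 41% = 10.25% of Orion Services GmbH.
Aggregating (R2): 11.05% + 7.14% + 10.25% = 28.44%.
28.44% exceeds the 5% threshold, so Callum is a related party to Orion Services GmbH.

Yes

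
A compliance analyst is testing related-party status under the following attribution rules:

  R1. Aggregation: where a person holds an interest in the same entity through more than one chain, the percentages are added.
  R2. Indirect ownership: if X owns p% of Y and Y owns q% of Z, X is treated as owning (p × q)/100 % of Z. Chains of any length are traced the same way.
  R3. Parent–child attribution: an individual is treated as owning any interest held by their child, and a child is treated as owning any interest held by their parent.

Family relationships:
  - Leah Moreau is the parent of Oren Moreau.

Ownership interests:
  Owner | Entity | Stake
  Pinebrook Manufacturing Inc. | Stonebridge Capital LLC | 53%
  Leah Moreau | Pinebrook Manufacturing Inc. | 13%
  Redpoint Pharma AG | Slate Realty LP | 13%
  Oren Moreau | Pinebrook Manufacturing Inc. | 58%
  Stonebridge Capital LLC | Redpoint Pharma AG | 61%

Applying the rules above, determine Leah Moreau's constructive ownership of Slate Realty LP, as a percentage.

By parent–child attribution (R3), Leah Moreau is treated as also owning Oren Moreau's interest in Pinebrook Manufacturing Inc, giving 13% + 58% = 71%.
Chain via Pinebrook Manufacturing Inc. → Stonebridge Capital LLC → Redpoint Pharma AG (R2): 71% × 53% × 61% × 13% = 2.984059% of Slate Realty LP.

2.984059%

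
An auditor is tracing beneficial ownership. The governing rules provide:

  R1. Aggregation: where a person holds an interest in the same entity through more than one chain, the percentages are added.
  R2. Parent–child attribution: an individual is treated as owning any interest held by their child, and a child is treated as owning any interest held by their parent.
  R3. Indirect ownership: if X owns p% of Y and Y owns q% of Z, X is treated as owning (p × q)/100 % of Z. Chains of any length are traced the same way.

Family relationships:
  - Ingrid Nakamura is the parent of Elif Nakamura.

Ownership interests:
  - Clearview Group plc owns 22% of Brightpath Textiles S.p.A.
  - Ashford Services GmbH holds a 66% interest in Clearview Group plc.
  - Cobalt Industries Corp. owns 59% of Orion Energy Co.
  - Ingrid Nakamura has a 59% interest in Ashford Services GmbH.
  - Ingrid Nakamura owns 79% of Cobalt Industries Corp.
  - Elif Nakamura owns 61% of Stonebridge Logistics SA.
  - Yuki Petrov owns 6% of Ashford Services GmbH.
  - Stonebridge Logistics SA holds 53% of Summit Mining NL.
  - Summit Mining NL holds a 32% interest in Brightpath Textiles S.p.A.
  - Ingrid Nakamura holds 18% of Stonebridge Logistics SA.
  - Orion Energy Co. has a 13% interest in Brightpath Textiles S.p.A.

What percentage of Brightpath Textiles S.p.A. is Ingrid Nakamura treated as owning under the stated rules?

By parent–child attribution (R2), Ingrid Nakamura is treated as also owning Elif Nakamura's interest in Stonebridge Logistics SA, giving 18% + 61% = 79%.
Chain via Stonebridge Logistics SA → Summit Mining NL (R3): 79% × 53% × 32% = 13.3984% of Brightpath Textiles S.p.A.
Chain via Ashford Services GmbH → Clearview Group plc (R3): 59% × 66% × 22% = 8.5668% of Brightpath Textiles S.p.A.
Chain via Cobalt Industries Corp. → Orion Energy Co. (R3): 79% × 59% × 13% = 6.0593% of Brightpath Textiles S.p.A.
Aggregating (R1): 13.3984% + 8.5668% + 6.0593% = 28.0245%.

28.0245%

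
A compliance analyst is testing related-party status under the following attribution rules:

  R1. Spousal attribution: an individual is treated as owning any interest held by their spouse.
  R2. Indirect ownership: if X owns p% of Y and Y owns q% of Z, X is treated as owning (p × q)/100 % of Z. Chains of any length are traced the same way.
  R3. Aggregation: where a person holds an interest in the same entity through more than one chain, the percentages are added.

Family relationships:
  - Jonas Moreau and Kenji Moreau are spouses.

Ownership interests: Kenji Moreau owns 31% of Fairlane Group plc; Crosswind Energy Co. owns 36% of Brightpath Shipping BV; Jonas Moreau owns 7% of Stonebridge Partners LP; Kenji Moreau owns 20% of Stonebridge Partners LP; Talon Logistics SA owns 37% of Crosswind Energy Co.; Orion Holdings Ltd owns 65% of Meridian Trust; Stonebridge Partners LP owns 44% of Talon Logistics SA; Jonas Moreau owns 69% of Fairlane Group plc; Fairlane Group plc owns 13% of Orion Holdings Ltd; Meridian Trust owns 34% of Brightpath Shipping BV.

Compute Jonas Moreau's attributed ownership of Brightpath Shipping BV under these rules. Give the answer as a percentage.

By spousal attribution (R1), Jonas Moreau is treated as also owning Kenji Moreau's interest in Stonebridge Partners LP, giving 7% + 20% = 27%.
By spousal attribution (R1), Jonas Moreau is treated as also owning Kenji Moreau's interest in Fairlane Group plc, giving 69% + 31% = 100%.
Chain via Stonebridge Partners LP → Talon Logistics SA → Crosswind Energy Co. (R2): 27% × 44% × 37% × 36% = 1.582416% of Brightpath Shipping BV.
Chain via Fairlane Group plc → Orion Holdings Ltd → Meridian Trust (R2): 100% × 13% × 65% × 34% = 2.873% of Brightpath Shipping BV.
Aggregating (R3): 1.582416% + 2.873% = 4.455416%.

4.455416%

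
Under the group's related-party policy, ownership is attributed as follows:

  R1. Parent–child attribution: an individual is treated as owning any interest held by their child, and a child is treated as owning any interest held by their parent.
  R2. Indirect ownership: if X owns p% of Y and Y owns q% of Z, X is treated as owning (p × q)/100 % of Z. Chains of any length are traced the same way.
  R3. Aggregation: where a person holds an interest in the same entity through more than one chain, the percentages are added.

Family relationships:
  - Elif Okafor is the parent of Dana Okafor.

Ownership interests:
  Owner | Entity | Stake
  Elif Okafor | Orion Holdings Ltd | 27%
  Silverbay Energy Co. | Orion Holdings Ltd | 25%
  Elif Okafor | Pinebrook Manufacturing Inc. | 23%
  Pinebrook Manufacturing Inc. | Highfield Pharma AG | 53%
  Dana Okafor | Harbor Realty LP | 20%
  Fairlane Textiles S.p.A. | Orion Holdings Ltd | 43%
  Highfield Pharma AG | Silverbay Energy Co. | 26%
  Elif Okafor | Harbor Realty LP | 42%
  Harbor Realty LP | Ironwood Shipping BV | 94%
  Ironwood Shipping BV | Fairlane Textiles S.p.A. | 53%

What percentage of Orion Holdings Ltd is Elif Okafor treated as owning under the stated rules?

By parent–child attribution (R1), Elif Okafor is treated as also owning Dana Okafor's interest in Harbor Realty LP, giving 42% + 20% = 62%.
Chain via Pinebrook Manufacturing Inc. → Highfield Pharma AG → Silverbay Energy Co. (R2): 23% × 53% × 26% × 25% = 0.79235% of Orion Holdings Ltd.
Chain via Harbor Realty LP → Ironwood Shipping BV → Fairlane Textiles S.p.A. (R2): 62% × 94% × 53% × 43% = 13.282012% of Orion Holdings Ltd.
Direct interest in Orion Holdings Ltd: 27%.
Aggregating (R3): 0.79235% + 13.282012% + 27% = 41.074362%.

41.074362%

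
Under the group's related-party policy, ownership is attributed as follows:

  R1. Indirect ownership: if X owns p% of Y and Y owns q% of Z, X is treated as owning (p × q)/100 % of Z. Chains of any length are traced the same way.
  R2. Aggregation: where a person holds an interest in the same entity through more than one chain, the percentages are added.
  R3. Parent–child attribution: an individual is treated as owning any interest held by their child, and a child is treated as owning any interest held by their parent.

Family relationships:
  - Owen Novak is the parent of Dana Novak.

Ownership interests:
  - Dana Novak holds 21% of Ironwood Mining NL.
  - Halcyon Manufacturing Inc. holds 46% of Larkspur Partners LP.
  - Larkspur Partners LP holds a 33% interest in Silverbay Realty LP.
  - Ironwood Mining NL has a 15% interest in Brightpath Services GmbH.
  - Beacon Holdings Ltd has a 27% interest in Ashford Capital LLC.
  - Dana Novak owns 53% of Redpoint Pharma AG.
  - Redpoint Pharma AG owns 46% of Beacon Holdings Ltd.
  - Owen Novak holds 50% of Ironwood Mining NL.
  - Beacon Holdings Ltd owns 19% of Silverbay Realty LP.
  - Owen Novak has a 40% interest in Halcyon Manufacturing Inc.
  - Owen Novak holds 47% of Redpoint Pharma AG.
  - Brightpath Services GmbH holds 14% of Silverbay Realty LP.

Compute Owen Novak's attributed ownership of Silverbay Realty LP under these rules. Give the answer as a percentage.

16.303%

By parent–child attribution (R3), Owen Novak is treated as also owning Dana Novak's interest in Ironwood Mining NL, giving 50% + 21% = 71%.
By parent–child attribution (R3), Owen Novak is treated as also owning Dana Novak's interest in Redpoint Pharma AG, giving 47% + 53% = 100%.
Chain via Ironwood Mining NL → Brightpath Services GmbH (R1): 71% × 15% × 14% = 1.491% of Silverbay Realty LP.
Chain via Halcyon Manufacturing Inc. → Larkspur Partners LP (R1): 40% × 46% × 33% = 6.072% of Silverbay Realty LP.
Chain via Redpoint Pharma AG → Beacon Holdings Ltd (R1): 100% × 46% × 19% = 8.74% of Silverbay Realty LP.
Aggregating (R2): 1.491% + 6.072% + 8.74% = 16.303%.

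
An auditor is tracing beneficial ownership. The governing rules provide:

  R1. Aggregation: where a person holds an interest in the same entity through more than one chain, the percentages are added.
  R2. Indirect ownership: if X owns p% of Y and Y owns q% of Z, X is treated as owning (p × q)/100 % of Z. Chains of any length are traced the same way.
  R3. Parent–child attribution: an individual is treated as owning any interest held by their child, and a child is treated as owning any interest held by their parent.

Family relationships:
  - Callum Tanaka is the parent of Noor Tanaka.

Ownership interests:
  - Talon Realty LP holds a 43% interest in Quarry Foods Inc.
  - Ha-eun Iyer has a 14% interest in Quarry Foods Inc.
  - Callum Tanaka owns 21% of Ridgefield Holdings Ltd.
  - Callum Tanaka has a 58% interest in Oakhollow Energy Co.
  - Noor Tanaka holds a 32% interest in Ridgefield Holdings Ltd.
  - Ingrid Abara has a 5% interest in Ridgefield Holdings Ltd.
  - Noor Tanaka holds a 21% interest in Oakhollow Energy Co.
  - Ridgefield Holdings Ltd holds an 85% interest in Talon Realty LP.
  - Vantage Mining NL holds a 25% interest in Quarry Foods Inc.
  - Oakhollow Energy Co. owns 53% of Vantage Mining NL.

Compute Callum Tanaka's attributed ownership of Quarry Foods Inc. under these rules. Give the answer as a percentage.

By parent–child attribution (R3), Callum Tanaka is treated as also owning Noor Tanaka's interest in Oakhollow Energy Co, giving 58% + 21% = 79%.
By parent–child attribution (R3), Callum Tanaka is treated as also owning Noor Tanaka's interest in Ridgefield Holdings Ltd, giving 21% + 32% = 53%.
Chain via Oakhollow Energy Co. → Vantage Mining NL (R2): 79% × 53% × 25% = 10.4675% of Quarry Foods Inc.
Chain via Ridgefield Holdings Ltd → Talon Realty LP (R2): 53% × 85% × 43% = 19.3715% of Quarry Foods Inc.
Aggregating (R1): 10.4675% + 19.3715% = 29.839%.

29.839%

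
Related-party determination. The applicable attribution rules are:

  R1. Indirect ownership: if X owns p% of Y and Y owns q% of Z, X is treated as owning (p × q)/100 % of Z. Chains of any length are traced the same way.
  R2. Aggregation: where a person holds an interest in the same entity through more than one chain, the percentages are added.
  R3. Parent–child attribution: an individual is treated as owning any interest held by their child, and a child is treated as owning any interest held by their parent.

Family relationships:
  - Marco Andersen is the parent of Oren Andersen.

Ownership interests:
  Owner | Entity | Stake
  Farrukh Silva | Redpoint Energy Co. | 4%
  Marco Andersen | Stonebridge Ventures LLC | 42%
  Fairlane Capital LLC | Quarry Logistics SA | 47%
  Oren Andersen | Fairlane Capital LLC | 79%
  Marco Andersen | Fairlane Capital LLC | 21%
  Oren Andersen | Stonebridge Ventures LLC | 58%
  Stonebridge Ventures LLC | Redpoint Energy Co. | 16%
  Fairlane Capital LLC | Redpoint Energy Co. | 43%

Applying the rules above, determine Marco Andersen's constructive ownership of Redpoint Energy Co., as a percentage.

59%

By parent–child attribution (R3), Marco Andersen is treated as also owning Oren Andersen's interest in Fairlane Capital LLC, giving 21% + 79% = 100%.
By parent–child attribution (R3), Marco Andersen is treated as also owning Oren Andersen's interest in Stonebridge Ventures LLC, giving 42% + 58% = 100%.
Chain via Fairlane Capital LLC (R1): 100% × 43% = 43% of Redpoint Energy Co.
Chain via Stonebridge Ventures LLC (R1): 100% × 16% = 16% of Redpoint Energy Co.
Aggregating (R2): 43% + 16% = 59%.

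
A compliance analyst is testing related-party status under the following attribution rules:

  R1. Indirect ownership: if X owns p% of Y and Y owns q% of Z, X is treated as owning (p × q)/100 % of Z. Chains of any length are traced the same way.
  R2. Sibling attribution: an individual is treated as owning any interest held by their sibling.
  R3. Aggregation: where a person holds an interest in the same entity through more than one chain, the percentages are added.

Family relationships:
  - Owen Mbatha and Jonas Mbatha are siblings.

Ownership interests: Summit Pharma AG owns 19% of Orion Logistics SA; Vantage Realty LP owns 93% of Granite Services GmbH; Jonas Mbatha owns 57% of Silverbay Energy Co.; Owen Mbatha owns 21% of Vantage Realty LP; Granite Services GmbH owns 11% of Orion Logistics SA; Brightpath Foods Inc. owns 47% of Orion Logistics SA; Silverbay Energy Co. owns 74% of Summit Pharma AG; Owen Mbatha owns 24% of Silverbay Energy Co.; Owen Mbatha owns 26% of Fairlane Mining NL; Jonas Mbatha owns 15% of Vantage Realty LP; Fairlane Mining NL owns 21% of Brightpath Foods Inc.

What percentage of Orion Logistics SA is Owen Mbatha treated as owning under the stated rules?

By sibling attribution (R2), Owen Mbatha is treated as also owning Jonas Mbatha's interest in Vantage Realty LP, giving 21% + 15% = 36%.
By sibling attribution (R2), Owen Mbatha is treated as also owning Jonas Mbatha's interest in Silverbay Energy Co, giving 24% + 57% = 81%.
Chain via Fairlane Mining NL → Brightpath Foods Inc. (R1): 26% × 21% × 47% = 2.5662% of Orion Logistics SA.
Chain via Vantage Realty LP → Granite Services GmbH (R1): 36% × 93% × 11% = 3.6828% of Orion Logistics SA.
Chain via Silverbay Energy Co. → Summit Pharma AG (R1): 81% × 74% × 19% = 11.3886% of Orion Logistics SA.
Aggregating (R3): 2.5662% + 3.6828% + 11.3886% = 17.6376%.

17.6376%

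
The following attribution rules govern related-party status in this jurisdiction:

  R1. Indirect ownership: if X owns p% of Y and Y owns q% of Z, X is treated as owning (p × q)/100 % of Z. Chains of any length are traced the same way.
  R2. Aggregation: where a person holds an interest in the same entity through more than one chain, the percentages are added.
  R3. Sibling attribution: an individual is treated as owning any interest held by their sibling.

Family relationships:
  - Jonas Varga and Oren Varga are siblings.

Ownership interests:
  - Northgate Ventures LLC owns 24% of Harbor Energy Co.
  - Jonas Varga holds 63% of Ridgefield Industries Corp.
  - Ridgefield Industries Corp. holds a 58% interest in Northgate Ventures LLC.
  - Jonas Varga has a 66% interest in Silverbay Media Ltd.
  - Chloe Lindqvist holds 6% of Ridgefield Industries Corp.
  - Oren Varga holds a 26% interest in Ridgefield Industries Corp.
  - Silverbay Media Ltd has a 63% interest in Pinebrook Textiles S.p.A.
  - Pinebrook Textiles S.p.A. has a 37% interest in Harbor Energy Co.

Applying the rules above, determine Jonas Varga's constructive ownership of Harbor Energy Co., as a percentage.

27.7734%

By sibling attribution (R3), Jonas Varga is treated as also owning Oren Varga's interest in Ridgefield Industries Corp, giving 63% + 26% = 89%.
Chain via Ridgefield Industries Corp. → Northgate Ventures LLC (R1): 89% × 58% × 24% = 12.3888% of Harbor Energy Co.
Chain via Silverbay Media Ltd → Pinebrook Textiles S.p.A. (R1): 66% × 63% × 37% = 15.3846% of Harbor Energy Co.
Aggregating (R2): 12.3888% + 15.3846% = 27.7734%.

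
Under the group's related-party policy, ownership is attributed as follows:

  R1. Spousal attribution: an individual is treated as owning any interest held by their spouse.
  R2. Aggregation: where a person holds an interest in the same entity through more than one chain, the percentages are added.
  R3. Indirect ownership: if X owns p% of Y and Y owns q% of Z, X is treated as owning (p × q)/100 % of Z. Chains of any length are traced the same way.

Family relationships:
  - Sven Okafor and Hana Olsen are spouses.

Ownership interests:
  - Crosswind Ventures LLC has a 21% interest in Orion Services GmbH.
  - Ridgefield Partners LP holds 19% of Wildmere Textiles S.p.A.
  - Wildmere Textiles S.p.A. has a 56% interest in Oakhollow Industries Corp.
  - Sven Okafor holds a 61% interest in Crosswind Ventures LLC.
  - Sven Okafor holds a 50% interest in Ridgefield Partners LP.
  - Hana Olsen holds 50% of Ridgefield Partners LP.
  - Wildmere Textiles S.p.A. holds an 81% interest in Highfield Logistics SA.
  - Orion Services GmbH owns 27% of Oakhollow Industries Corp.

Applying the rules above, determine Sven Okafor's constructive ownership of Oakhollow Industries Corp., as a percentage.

14.0987%

By spousal attribution (R1), Sven Okafor is treated as also owning Hana Olsen's interest in Ridgefield Partners LP, giving 50% + 50% = 100%.
Chain via Crosswind Ventures LLC → Orion Services GmbH (R3): 61% × 21% × 27% = 3.4587% of Oakhollow Industries Corp.
Chain via Ridgefield Partners LP → Wildmere Textiles S.p.A. (R3): 100% × 19% × 56% = 10.64% of Oakhollow Industries Corp.
Aggregating (R2): 3.4587% + 10.64% = 14.0987%.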